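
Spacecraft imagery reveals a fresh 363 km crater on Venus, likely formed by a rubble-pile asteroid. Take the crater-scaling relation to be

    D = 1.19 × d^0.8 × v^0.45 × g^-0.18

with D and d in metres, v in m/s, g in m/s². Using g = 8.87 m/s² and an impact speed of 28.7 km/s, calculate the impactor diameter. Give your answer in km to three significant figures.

Rearranging for d: d = [D / (1.19 · 28700^0.45 · 8.87^-0.18)]^(1/0.8).
D = 363000 m.
28700^0.45 = 101.4
8.87^-0.18 = 0.6751
Denominator = 1.19 × 101.4 × 0.6751 = 81.46
D / 81.46 = 363000 / 81.46 = 4456
d = 4456^(1/0.8) = 4456^1.25 = 36407 m

d ≈ 36.4 km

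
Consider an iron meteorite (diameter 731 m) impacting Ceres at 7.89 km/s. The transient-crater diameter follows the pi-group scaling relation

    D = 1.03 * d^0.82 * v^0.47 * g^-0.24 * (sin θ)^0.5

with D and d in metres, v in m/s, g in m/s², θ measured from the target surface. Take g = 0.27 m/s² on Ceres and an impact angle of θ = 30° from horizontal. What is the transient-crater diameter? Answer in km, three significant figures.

D ≈ 15.1 km

In SI units: v = 7890 m/s.
d^0.82 = 731^0.82 = 223.1
v^0.47 = 7890^0.47 = 67.86
g^-0.24 = 0.27^-0.24 = 1.369
(sin 30°)^0.5 = 0.5000^0.5 = 0.7071
D = 1.03 × 223.1 × 67.86 × 1.369 × 0.7071 = 15095 m
   = 15.10 km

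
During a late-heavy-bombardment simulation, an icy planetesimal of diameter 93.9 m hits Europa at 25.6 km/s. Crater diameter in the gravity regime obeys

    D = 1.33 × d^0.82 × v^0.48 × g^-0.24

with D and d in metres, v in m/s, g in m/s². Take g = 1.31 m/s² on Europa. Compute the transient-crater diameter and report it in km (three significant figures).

D ≈ 6.75 km

In SI units: v = 25600 m/s.
d^0.82 = 93.9^0.82 = 41.46
v^0.48 = 25600^0.48 = 130.6
g^-0.24 = 1.31^-0.24 = 0.9372
D = 1.33 × 41.46 × 130.6 × 0.9372 = 6749 m
   = 6.749 km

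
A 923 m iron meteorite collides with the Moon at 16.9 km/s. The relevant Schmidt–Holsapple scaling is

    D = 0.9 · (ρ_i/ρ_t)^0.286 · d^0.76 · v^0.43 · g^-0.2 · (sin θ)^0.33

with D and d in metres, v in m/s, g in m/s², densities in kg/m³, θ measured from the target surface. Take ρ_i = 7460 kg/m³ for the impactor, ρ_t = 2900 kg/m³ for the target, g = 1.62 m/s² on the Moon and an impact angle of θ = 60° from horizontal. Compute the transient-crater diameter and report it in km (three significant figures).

In SI units: v = 16900 m/s.
(ρ_i/ρ_t)^0.286 = (7460/2900)^0.286 = 1.310
d^0.76 = 923^0.76 = 179.3
v^0.43 = 16900^0.43 = 65.76
g^-0.2 = 1.62^-0.2 = 0.9080
(sin 60°)^0.33 = 0.8660^0.33 = 0.9536
D = 0.9 × 1.310 × 179.3 × 65.76 × 0.9080 × 0.9536 = 12037 m
   = 12.04 km

D ≈ 12.0 km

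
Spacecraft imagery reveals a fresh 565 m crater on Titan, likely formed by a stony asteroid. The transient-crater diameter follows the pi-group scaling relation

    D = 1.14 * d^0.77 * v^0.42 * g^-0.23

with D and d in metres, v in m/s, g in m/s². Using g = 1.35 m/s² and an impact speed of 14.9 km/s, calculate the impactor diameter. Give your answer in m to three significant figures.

Rearranging for d: d = [D / (1.14 · 14900^0.42 · 1.35^-0.23)]^(1/0.77).
14900^0.42 = 56.59
1.35^-0.23 = 0.9333
Denominator = 1.14 × 56.59 × 0.9333 = 60.21
D / 60.21 = 565 / 60.21 = 9.384
d = 9.384^(1/0.77) = 9.384^1.2987 = 18.32 m

d ≈ 18.3 m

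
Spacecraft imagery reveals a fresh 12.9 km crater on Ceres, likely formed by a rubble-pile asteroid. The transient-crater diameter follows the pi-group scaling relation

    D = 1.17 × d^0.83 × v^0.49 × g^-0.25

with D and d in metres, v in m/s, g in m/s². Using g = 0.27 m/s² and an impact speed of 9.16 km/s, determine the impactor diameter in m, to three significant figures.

Rearranging for d: d = [D / (1.17 · 9160^0.49 · 0.27^-0.25)]^(1/0.83).
D = 12900 m.
9160^0.49 = 87.36
0.27^-0.25 = 1.387
Denominator = 1.17 × 87.36 × 1.387 = 141.8
D / 141.8 = 12900 / 141.8 = 90.97
d = 90.97^(1/0.83) = 90.97^1.2048 = 229.1 m

d ≈ 229 m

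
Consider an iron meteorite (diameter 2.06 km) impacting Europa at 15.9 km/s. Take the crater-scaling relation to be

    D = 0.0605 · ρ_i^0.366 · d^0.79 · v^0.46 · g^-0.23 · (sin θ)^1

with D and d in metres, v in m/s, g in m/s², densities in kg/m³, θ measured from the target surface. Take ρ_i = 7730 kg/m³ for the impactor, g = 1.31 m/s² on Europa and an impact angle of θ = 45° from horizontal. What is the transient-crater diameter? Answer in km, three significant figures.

D ≈ 37.8 km

In SI units: d = 2060 m, v = 15900 m/s.
ρ_i^0.366 = 7730^0.366 = 26.49
d^0.79 = 2060^0.79 = 414.9
v^0.46 = 15900^0.46 = 85.63
g^-0.23 = 1.31^-0.23 = 0.9398
(sin 45°)^1 = 0.7071^1 = 0.7071
D = 0.0605 × 26.49 × 414.9 × 85.63 × 0.9398 × 0.7071 = 37838 m
   = 37.84 km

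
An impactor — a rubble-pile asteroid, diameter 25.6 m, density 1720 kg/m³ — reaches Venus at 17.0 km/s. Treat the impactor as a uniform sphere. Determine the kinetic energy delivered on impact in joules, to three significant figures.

E ≈ 2.18 × 10^15 J

v = 17000 m/s.
Mass m = (π/6) ρ d³ = (π/6) × 1720 × (25.6)³ = 1.511 × 10^7 kg
E = ½ m v² = 0.5 × 1.511 × 10^7 × (17000)² = 2.183 × 10^15 J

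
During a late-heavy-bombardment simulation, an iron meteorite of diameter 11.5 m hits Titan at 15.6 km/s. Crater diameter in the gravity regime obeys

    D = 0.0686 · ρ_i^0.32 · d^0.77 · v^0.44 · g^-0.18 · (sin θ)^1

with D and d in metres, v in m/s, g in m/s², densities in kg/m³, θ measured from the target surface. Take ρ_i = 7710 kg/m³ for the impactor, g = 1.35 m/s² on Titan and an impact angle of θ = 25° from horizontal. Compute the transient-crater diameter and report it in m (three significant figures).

In SI units: v = 15600 m/s.
ρ_i^0.32 = 7710^0.32 = 17.53
d^0.77 = 11.5^0.77 = 6.557
v^0.44 = 15600^0.44 = 69.98
g^-0.18 = 1.35^-0.18 = 0.9474
(sin 25°)^1 = 0.4226^1 = 0.4226
D = 0.0686 × 17.53 × 6.557 × 69.98 × 0.9474 × 0.4226 = 220.9 m

D ≈ 221 m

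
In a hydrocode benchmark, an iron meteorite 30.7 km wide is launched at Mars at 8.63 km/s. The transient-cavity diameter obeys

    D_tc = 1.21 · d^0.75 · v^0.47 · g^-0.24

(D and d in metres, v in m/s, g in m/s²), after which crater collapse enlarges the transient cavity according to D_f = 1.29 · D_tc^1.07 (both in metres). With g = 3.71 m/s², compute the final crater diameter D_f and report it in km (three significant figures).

D_f ≈ 430 km

In SI: d = 30700 m, v = 8630 m/s.
d^0.75 = 30700^0.75 = 2319
v^0.47 = 8630^0.47 = 70.78
g^-0.24 = 3.71^-0.24 = 0.7300
D_tc = 1.21 × 2319 × 70.78 × 0.7300 = 1.450 × 10^5 m
D_f = 1.29 × (1.450 × 10^5)^1.07 = 4.298 × 10^5 m
     = 429.8 km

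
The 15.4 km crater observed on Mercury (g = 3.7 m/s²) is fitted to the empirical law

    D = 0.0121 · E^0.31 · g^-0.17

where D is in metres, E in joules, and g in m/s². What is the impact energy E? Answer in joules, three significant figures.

E ≈ 1.01 × 10^20 J

Rearranging: E = [D / (0.0121 · g^-0.17)]^(1/0.31).
D = 15400 m.
g^-0.17 = 3.7^-0.17 = 0.8006
D / (0.0121 × 0.8006) = 15400 / (9.687 × 10^-3) = 1.590 × 10^6
E = (1.590 × 10^6)^3.2258 = 1.010 × 10^20 J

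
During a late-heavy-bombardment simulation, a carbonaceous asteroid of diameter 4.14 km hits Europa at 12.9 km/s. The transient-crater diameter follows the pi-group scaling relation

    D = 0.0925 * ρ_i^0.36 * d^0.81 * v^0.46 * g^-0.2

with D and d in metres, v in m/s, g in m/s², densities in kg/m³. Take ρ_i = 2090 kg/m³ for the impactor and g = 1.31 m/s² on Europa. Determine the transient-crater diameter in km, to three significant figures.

In SI units: d = 4140 m, v = 12900 m/s.
ρ_i^0.36 = 2090^0.36 = 15.68
d^0.81 = 4140^0.81 = 850.7
v^0.46 = 12900^0.46 = 77.78
g^-0.2 = 1.31^-0.2 = 0.9474
D = 0.0925 × 15.68 × 850.7 × 77.78 × 0.9474 = 90921 m
   = 90.92 km

D ≈ 90.9 km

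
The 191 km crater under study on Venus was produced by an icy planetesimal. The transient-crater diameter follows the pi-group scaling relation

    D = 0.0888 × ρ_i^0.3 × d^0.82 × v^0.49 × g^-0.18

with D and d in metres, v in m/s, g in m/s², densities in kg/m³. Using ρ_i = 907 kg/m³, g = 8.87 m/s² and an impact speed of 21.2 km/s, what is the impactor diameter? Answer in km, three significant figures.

Rearranging for d: d = [D / (0.0888 · 907^0.3 · 21200^0.49 · 8.87^-0.18)]^(1/0.82).
D = 191000 m.
907^0.3 = 7.714
21200^0.49 = 131.8
8.87^-0.18 = 0.6751
Denominator = 0.0888 × 7.714 × 131.8 × 0.6751 = 60.95
D / 60.95 = 191000 / 60.95 = 3134
d = 3134^(1/0.82) = 3134^1.2195 = 18344 m

d ≈ 18.3 km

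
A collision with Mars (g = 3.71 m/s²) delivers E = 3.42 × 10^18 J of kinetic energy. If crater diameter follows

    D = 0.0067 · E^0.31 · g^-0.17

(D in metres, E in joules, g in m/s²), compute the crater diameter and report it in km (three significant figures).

D ≈ 2.98 km

E^0.31 = (3.42 × 10^18)^0.31 = 5.566 × 10^5
g^-0.17 = 3.71^-0.17 = 0.8002
D = 0.0067 × 5.566 × 10^5 × 0.8002 = 2984 m
   = 2.984 km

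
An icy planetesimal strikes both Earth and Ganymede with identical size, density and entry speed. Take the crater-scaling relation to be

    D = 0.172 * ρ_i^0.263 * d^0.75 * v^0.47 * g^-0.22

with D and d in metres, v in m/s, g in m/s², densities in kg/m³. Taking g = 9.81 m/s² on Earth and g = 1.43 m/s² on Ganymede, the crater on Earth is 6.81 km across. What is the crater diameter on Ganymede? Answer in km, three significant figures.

D ≈ 10.4 km

All impactor-dependent factors cancel in the ratio, leaving D_Ganymede/D_Earth = (g_Ganymede/g_Earth)^-0.22.
(1.43/9.81)^-0.22 = 0.1458^-0.22 = 1.527
D_Ganymede = 1.527 × 6.81 km = 10.4 km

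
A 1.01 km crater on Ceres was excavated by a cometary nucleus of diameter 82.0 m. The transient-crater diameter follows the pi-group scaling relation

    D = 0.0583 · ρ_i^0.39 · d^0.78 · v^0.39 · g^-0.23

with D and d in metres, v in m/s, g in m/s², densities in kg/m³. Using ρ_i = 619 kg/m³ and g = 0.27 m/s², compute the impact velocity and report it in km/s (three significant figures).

v ≈ 8.20 km/s

Rearranging for v: v = [D / (0.0583 · 619^0.39 · 82^0.78 · 0.27^-0.23)]^(1/0.39).
D = 1010 m.
619^0.39 = 12.27
82^0.78 = 31.10
0.27^-0.23 = 1.351
Denominator = 0.0583 × 12.27 × 31.10 × 1.351 = 30.06
D / 30.06 = 1010 / 30.06 = 33.60
v = 33.60^(1/0.39) = 33.60^2.5641 = 8198 m/s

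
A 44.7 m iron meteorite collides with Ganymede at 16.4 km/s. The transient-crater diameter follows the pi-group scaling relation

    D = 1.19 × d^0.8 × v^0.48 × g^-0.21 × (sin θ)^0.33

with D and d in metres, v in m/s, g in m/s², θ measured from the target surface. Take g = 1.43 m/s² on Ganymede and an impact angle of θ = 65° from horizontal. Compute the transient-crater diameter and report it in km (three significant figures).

In SI units: v = 16400 m/s.
d^0.8 = 44.7^0.8 = 20.90
v^0.48 = 16400^0.48 = 105.5
g^-0.21 = 1.43^-0.21 = 0.9276
(sin 65°)^0.33 = 0.9063^0.33 = 0.9681
D = 1.19 × 20.90 × 105.5 × 0.9276 × 0.9681 = 2356 m
   = 2.356 km

D ≈ 2.36 km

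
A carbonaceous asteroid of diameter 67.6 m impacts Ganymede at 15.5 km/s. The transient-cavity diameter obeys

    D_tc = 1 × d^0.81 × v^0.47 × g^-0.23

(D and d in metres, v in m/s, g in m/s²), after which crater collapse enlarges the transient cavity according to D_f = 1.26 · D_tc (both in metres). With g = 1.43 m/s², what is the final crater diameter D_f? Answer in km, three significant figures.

D_f ≈ 3.28 km

v = 15500 m/s.
d^0.81 = 67.6^0.81 = 30.36
v^0.47 = 15500^0.47 = 93.21
g^-0.23 = 1.43^-0.23 = 0.9210
D_tc = 1 × 30.36 × 93.21 × 0.9210 = 2606 m
D_f = 1.26 × 2606 = 3284 m
     = 3.284 km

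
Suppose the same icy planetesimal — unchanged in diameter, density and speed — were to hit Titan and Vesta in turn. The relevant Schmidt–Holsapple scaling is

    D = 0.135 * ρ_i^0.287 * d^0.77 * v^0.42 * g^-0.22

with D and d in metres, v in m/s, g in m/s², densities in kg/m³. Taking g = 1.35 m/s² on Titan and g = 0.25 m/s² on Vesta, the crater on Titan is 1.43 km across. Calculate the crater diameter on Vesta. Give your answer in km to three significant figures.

D ≈ 2.07 km

All impactor-dependent factors cancel in the ratio, leaving D_Vesta/D_Titan = (g_Vesta/g_Titan)^-0.22.
(0.25/1.35)^-0.22 = 0.1852^-0.22 = 1.449
D_Vesta = 1.449 × 1.43 km = 2.07 km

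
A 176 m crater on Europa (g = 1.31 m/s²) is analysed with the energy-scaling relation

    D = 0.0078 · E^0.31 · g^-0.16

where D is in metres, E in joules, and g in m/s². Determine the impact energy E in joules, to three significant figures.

Rearranging: E = [D / (0.0078 · g^-0.16)]^(1/0.31).
g^-0.16 = 1.31^-0.16 = 0.9577
D / (0.0078 × 0.9577) = 176 / (7.470 × 10^-3) = 2.356 × 10^4
E = (2.356 × 10^4)^3.2258 = 1.270 × 10^14 J

E ≈ 1.27 × 10^14 J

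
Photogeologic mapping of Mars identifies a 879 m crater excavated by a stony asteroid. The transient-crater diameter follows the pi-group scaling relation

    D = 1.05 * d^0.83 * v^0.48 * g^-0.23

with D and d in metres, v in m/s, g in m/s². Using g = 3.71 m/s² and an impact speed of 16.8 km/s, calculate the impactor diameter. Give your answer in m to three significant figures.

Rearranging for d: d = [D / (1.05 · 16800^0.48 · 3.71^-0.23)]^(1/0.83).
16800^0.48 = 106.7
3.71^-0.23 = 0.7397
Denominator = 1.05 × 106.7 × 0.7397 = 82.87
D / 82.87 = 879 / 82.87 = 10.61
d = 10.61^(1/0.83) = 10.61^1.2048 = 17.21 m

d ≈ 17.2 m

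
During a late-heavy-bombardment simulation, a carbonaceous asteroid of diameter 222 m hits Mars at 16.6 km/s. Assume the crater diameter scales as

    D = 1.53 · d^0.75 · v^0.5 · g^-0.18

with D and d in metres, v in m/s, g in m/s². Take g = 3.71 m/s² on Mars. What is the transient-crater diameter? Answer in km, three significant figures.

D ≈ 8.95 km

In SI units: v = 16600 m/s.
d^0.75 = 222^0.75 = 57.51
v^0.5 = 16600^0.5 = 128.8
g^-0.18 = 3.71^-0.18 = 0.7898
D = 1.53 × 57.51 × 128.8 × 0.7898 = 8951 m
   = 8.951 km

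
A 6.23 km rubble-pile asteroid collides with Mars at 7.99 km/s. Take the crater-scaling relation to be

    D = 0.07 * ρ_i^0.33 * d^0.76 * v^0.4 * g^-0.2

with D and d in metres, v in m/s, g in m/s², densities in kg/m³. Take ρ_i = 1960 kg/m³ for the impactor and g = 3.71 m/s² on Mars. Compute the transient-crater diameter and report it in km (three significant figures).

D ≈ 18.3 km

In SI units: d = 6230 m, v = 7990 m/s.
ρ_i^0.33 = 1960^0.33 = 12.20
d^0.76 = 6230^0.76 = 765.3
v^0.4 = 7990^0.4 = 36.39
g^-0.2 = 3.71^-0.2 = 0.7694
D = 0.07 × 12.20 × 765.3 × 36.39 × 0.7694 = 18299 m
   = 18.30 km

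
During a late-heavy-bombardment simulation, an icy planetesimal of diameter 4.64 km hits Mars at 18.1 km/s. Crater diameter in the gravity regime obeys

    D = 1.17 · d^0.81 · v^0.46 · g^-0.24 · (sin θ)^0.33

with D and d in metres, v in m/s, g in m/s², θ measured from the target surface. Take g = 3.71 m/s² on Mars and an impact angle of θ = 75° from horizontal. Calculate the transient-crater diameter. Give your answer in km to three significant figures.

D ≈ 71.6 km

In SI units: d = 4640 m, v = 18100 m/s.
d^0.81 = 4640^0.81 = 933.0
v^0.46 = 18100^0.46 = 90.89
g^-0.24 = 3.71^-0.24 = 0.7300
(sin 75°)^0.33 = 0.9659^0.33 = 0.9886
D = 1.17 × 933.0 × 90.89 × 0.7300 × 0.9886 = 71602 m
   = 71.60 km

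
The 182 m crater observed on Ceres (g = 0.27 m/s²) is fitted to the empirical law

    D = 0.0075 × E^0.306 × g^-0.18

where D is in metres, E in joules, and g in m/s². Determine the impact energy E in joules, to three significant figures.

E ≈ 9.90 × 10^13 J

Rearranging: E = [D / (0.0075 · g^-0.18)]^(1/0.306).
g^-0.18 = 0.27^-0.18 = 1.266
D / (0.0075 × 1.266) = 182 / (9.495 × 10^-3) = 1.917 × 10^4
E = (1.917 × 10^4)^3.268 = 9.899 × 10^13 J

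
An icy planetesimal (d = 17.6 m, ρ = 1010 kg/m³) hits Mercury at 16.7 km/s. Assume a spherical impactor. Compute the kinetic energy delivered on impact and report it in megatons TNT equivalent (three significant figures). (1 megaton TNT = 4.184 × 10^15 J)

E ≈ 0.0961 Mt TNT

v = 16700 m/s.
Mass m = (π/6) ρ d³ = (π/6) × 1010 × (17.6)³ = 2.883 × 10^6 kg
E = ½ m v² = 0.5 × 2.883 × 10^6 × (16700)² = 4.020 × 10^14 J
   = 4.020 × 10^14 / 4.184×10^15 = 0.09608 Mt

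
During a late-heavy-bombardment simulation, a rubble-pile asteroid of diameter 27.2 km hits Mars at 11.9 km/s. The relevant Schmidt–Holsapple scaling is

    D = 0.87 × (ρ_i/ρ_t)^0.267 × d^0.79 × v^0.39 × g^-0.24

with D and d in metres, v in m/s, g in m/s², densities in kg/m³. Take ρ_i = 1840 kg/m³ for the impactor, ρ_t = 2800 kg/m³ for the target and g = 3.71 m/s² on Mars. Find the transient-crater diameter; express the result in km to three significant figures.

In SI units: d = 27200 m, v = 11900 m/s.
(ρ_i/ρ_t)^0.267 = (1840/2800)^0.267 = 0.8940
d^0.79 = 27200^0.79 = 3186
v^0.39 = 11900^0.39 = 38.86
g^-0.24 = 3.71^-0.24 = 0.7300
D = 0.87 × 0.8940 × 3186 × 38.86 × 0.7300 = 70296 m
   = 70.30 km

D ≈ 70.3 km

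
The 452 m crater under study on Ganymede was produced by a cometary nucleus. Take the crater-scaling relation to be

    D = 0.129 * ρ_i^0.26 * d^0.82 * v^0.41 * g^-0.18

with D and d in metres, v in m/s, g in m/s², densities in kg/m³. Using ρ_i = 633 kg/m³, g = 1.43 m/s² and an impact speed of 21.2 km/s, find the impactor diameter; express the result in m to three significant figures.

Rearranging for d: d = [D / (0.129 · 633^0.26 · 21200^0.41 · 1.43^-0.18)]^(1/0.82).
633^0.26 = 5.350
21200^0.41 = 59.40
1.43^-0.18 = 0.9376
Denominator = 0.129 × 5.350 × 59.40 × 0.9376 = 38.44
D / 38.44 = 452 / 38.44 = 11.76
d = 11.76^(1/0.82) = 11.76^1.2195 = 20.20 m

d ≈ 20.2 m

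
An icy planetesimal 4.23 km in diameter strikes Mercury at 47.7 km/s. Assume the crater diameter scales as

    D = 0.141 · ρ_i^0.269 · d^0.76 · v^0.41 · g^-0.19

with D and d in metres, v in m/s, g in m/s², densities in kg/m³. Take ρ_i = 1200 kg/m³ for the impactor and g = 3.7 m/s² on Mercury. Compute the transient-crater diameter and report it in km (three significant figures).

In SI units: d = 4230 m, v = 47700 m/s.
ρ_i^0.269 = 1200^0.269 = 6.734
d^0.76 = 4230^0.76 = 570.2
v^0.41 = 47700^0.41 = 82.83
g^-0.19 = 3.7^-0.19 = 0.7799
D = 0.141 × 6.734 × 570.2 × 82.83 × 0.7799 = 34974 m
   = 34.97 km

D ≈ 35.0 km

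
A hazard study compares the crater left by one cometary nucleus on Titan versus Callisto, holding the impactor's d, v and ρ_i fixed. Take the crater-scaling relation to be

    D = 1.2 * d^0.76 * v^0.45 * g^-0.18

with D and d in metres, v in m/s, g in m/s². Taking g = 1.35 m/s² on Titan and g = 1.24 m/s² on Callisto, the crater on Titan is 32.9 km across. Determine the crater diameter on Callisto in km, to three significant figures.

D ≈ 33.4 km

All impactor-dependent factors cancel in the ratio, leaving D_Callisto/D_Titan = (g_Callisto/g_Titan)^-0.18.
(1.24/1.35)^-0.18 = 0.9185^-0.18 = 1.015
D_Callisto = 1.015 × 32.9 km = 33.4 km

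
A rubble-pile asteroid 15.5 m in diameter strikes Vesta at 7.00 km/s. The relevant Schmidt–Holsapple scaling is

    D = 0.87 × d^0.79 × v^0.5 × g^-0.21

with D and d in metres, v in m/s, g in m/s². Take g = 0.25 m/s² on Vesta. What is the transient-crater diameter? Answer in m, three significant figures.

D ≈ 849 m

In SI units: v = 7000 m/s.
d^0.79 = 15.5^0.79 = 8.717
v^0.5 = 7000^0.5 = 83.67
g^-0.21 = 0.25^-0.21 = 1.338
D = 0.87 × 8.717 × 83.67 × 1.338 = 849.0 m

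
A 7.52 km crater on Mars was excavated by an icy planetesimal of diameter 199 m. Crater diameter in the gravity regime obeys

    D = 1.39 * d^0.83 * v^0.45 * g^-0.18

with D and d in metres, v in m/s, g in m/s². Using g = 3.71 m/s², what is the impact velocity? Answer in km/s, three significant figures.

Rearranging for v: v = [D / (1.39 · 199^0.83 · 3.71^-0.18)]^(1/0.45).
D = 7520 m.
199^0.83 = 80.92
3.71^-0.18 = 0.7898
Denominator = 1.39 × 80.92 × 0.7898 = 88.84
D / 88.84 = 7520 / 88.84 = 84.65
v = 84.65^(1/0.45) = 84.65^2.2222 = 19212 m/s

v ≈ 19.2 km/s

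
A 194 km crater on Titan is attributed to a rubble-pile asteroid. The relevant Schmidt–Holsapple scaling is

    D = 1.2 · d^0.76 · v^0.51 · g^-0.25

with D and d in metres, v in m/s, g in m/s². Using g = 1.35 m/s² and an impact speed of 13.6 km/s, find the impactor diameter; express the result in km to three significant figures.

d ≈ 13.3 km

Rearranging for d: d = [D / (1.2 · 13600^0.51 · 1.35^-0.25)]^(1/0.76).
D = 194000 m.
13600^0.51 = 128.3
1.35^-0.25 = 0.9277
Denominator = 1.2 × 128.3 × 0.9277 = 142.8
D / 142.8 = 194000 / 142.8 = 1359
d = 1359^(1/0.76) = 1359^1.3158 = 13264 m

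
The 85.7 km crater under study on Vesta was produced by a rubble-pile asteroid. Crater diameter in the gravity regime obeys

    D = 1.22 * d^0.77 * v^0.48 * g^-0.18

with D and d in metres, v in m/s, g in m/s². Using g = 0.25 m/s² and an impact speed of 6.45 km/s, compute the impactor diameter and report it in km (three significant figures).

Rearranging for d: d = [D / (1.22 · 6450^0.48 · 0.25^-0.18)]^(1/0.77).
D = 85700 m.
6450^0.48 = 67.39
0.25^-0.18 = 1.283
Denominator = 1.22 × 67.39 × 1.283 = 105.5
D / 105.5 = 85700 / 105.5 = 812.3
d = 812.3^(1/0.77) = 812.3^1.2987 = 6010 m

d ≈ 6.01 km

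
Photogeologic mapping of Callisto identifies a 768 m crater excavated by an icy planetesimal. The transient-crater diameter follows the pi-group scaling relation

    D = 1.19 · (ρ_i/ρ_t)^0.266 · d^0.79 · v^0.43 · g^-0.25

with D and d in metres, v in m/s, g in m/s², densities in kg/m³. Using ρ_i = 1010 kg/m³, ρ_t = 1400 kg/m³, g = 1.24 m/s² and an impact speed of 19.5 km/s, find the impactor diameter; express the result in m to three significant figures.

d ≈ 19.9 m

Rearranging for d: d = [D / (1.19 · (1010/1400)^0.266 · 19500^0.43 · 1.24^-0.25)]^(1/0.79).
(1010/1400)^0.266 = 0.9168
19500^0.43 = 69.94
1.24^-0.25 = 0.9476
Denominator = 1.19 × 0.9168 × 69.94 × 0.9476 = 72.31
D / 72.31 = 768 / 72.31 = 10.62
d = 10.62^(1/0.79) = 10.62^1.2658 = 19.90 m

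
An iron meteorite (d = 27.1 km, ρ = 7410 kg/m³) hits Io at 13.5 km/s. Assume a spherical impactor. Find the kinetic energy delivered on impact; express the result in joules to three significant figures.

E ≈ 7.04 × 10^24 J

d = 27100 m; v = 13500 m/s.
Mass m = (π/6) ρ d³ = (π/6) × 7410 × (27100)³ = 7.722 × 10^16 kg
E = ½ m v² = 0.5 × 7.722 × 10^16 × (13500)² = 7.037 × 10^24 J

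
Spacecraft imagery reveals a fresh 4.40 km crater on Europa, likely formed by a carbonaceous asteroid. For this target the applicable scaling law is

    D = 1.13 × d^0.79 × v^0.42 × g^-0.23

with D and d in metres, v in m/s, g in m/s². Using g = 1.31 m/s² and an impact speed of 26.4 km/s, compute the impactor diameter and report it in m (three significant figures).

d ≈ 169 m

Rearranging for d: d = [D / (1.13 · 26400^0.42 · 1.31^-0.23)]^(1/0.79).
D = 4400 m.
26400^0.42 = 71.96
1.31^-0.23 = 0.9398
Denominator = 1.13 × 71.96 × 0.9398 = 76.42
D / 76.42 = 4400 / 76.42 = 57.58
d = 57.58^(1/0.79) = 57.58^1.2658 = 169.1 m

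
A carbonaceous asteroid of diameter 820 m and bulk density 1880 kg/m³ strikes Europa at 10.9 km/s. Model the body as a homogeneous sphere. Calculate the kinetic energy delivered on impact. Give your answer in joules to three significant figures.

E ≈ 3.22 × 10^19 J

v = 10900 m/s.
Mass m = (π/6) ρ d³ = (π/6) × 1880 × (820)³ = 5.427 × 10^11 kg
E = ½ m v² = 0.5 × 5.427 × 10^11 × (10900)² = 3.224 × 10^19 J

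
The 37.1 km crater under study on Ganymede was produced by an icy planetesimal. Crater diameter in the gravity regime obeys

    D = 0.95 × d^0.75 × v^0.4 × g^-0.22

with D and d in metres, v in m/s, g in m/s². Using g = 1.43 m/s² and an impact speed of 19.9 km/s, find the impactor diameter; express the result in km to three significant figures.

Rearranging for d: d = [D / (0.95 · 19900^0.4 · 1.43^-0.22)]^(1/0.75).
D = 37100 m.
19900^0.4 = 52.43
1.43^-0.22 = 0.9243
Denominator = 0.95 × 52.43 × 0.9243 = 46.04
D / 46.04 = 37100 / 46.04 = 805.8
d = 805.8^(1/0.75) = 805.8^1.3333 = 7497 m

d ≈ 7.50 km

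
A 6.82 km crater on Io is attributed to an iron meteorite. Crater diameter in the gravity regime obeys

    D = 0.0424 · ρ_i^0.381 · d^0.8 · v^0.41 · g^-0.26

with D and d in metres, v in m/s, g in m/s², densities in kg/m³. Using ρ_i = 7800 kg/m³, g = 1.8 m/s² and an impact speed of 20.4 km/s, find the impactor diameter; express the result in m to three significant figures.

d ≈ 338 m

Rearranging for d: d = [D / (0.0424 · 7800^0.381 · 20400^0.41 · 1.8^-0.26)]^(1/0.8).
D = 6820 m.
7800^0.381 = 30.40
20400^0.41 = 58.47
1.8^-0.26 = 0.8583
Denominator = 0.0424 × 30.40 × 58.47 × 0.8583 = 64.69
D / 64.69 = 6820 / 64.69 = 105.4
d = 105.4^(1/0.8) = 105.4^1.25 = 337.7 m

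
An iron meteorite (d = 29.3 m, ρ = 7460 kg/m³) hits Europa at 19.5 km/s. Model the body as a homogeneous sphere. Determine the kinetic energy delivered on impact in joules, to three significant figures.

E ≈ 1.87 × 10^16 J

v = 19500 m/s.
Mass m = (π/6) ρ d³ = (π/6) × 7460 × (29.3)³ = 9.825 × 10^7 kg
E = ½ m v² = 0.5 × 9.825 × 10^7 × (19500)² = 1.868 × 10^16 J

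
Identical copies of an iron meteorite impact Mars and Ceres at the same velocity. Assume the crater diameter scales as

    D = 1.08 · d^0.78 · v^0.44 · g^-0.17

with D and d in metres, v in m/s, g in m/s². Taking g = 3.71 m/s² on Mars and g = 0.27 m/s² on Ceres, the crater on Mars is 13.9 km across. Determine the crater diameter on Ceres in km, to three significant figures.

All impactor-dependent factors cancel in the ratio, leaving D_Ceres/D_Mars = (g_Ceres/g_Mars)^-0.17.
(0.27/3.71)^-0.17 = 0.07278^-0.17 = 1.561
D_Ceres = 1.561 × 13.9 km = 21.7 km

D ≈ 21.7 km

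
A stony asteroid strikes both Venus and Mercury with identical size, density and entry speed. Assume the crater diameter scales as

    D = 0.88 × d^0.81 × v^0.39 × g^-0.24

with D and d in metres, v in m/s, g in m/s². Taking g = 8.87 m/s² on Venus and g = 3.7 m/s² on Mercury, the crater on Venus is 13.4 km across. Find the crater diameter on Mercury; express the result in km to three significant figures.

D ≈ 16.5 km

All impactor-dependent factors cancel in the ratio, leaving D_Mercury/D_Venus = (g_Mercury/g_Venus)^-0.24.
(3.7/8.87)^-0.24 = 0.4171^-0.24 = 1.234
D_Mercury = 1.234 × 13.4 km = 16.5 km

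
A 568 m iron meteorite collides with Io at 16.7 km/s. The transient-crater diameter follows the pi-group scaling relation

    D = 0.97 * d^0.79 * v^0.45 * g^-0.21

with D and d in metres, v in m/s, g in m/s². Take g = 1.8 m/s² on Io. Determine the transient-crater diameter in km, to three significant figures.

In SI units: v = 16700 m/s.
d^0.79 = 568^0.79 = 149.9
v^0.45 = 16700^0.45 = 79.47
g^-0.21 = 1.8^-0.21 = 0.8839
D = 0.97 × 149.9 × 79.47 × 0.8839 = 10214 m
   = 10.21 km

D ≈ 10.2 km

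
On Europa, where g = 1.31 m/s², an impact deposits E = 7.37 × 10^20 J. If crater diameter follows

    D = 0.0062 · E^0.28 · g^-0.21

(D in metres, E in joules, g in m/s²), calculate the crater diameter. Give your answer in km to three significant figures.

D ≈ 4.08 km

E^0.28 = (7.37 × 10^20)^0.28 = 6.965 × 10^5
g^-0.21 = 1.31^-0.21 = 0.9449
D = 0.0062 × 6.965 × 10^5 × 0.9449 = 4080 m
   = 4.080 km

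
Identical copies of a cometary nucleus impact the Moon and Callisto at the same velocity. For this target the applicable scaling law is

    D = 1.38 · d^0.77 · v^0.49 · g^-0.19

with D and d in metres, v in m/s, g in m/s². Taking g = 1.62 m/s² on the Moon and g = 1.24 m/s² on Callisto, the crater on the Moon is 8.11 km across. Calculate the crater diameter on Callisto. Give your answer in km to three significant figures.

All impactor-dependent factors cancel in the ratio, leaving D_Callisto/D_Moon = (g_Callisto/g_Moon)^-0.19.
(1.24/1.62)^-0.19 = 0.7654^-0.19 = 1.052
D_Callisto = 1.052 × 8.11 km = 8.53 km

D ≈ 8.53 km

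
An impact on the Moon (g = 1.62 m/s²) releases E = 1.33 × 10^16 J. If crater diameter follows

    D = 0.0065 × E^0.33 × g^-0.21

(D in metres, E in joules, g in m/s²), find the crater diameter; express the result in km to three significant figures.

D ≈ 1.23 km

E^0.33 = (1.33 × 10^16)^0.33 = 2.093 × 10^5
g^-0.21 = 1.62^-0.21 = 0.9037
D = 0.0065 × 2.093 × 10^5 × 0.9037 = 1229 m
   = 1.229 km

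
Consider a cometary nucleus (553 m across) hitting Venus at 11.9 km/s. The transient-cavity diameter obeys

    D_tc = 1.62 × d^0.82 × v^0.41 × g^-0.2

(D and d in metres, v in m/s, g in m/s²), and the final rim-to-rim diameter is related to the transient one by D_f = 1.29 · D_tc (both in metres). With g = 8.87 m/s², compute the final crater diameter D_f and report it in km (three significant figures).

v = 11900 m/s.
d^0.82 = 553^0.82 = 177.4
v^0.41 = 11900^0.41 = 46.88
g^-0.2 = 8.87^-0.2 = 0.6463
D_tc = 1.62 × 177.4 × 46.88 × 0.6463 = 8707 m
D_f = 1.29 × 8707 = 11232 m
     = 11.23 km

D_f ≈ 11.2 km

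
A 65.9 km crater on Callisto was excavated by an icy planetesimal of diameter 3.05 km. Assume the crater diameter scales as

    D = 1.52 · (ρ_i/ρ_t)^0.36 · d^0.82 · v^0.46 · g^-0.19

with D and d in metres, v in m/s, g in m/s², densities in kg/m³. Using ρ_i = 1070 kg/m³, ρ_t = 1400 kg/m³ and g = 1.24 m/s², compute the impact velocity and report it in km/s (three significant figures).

v ≈ 9.98 km/s

Rearranging for v: v = [D / (1.52 · (1070/1400)^0.36 · 3050^0.82 · 1.24^-0.19)]^(1/0.46).
D = 65900 m.
(1070/1400)^0.36 = 0.9078
3050^0.82 = 719.7
1.24^-0.19 = 0.9600
Denominator = 1.52 × 0.9078 × 719.7 × 0.9600 = 953.4
D / 953.4 = 65900 / 953.4 = 69.12
v = 69.12^(1/0.46) = 69.12^2.1739 = 9980 m/s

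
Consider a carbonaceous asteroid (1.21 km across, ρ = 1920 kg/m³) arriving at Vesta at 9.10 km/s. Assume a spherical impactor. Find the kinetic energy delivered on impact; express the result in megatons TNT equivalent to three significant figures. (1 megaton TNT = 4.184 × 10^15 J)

d = 1210 m; v = 9100 m/s.
Mass m = (π/6) ρ d³ = (π/6) × 1920 × (1210)³ = 1.781 × 10^12 kg
E = ½ m v² = 0.5 × 1.781 × 10^12 × (9100)² = 7.374 × 10^19 J
   = 7.374 × 10^19 / 4.184×10^15 = 17624 Mt

E ≈ 17600 Mt TNT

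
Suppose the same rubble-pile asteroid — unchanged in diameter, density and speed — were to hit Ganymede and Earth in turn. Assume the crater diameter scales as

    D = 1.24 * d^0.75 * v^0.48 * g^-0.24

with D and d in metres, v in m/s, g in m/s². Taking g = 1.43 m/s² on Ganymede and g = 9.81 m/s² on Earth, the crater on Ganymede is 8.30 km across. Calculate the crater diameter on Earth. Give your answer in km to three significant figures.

D ≈ 5.23 km

All impactor-dependent factors cancel in the ratio, leaving D_Earth/D_Ganymede = (g_Earth/g_Ganymede)^-0.24.
(9.81/1.43)^-0.24 = 6.860^-0.24 = 0.6299
D_Earth = 0.6299 × 8.30 km = 5.23 km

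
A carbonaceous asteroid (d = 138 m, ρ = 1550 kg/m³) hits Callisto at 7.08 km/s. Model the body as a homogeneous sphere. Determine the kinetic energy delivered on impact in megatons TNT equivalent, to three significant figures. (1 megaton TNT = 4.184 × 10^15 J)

E ≈ 12.8 Mt TNT

v = 7080 m/s.
Mass m = (π/6) ρ d³ = (π/6) × 1550 × (138)³ = 2.133 × 10^9 kg
E = ½ m v² = 0.5 × 2.133 × 10^9 × (7080)² = 5.346 × 10^16 J
   = 5.346 × 10^16 / 4.184×10^15 = 12.78 Mt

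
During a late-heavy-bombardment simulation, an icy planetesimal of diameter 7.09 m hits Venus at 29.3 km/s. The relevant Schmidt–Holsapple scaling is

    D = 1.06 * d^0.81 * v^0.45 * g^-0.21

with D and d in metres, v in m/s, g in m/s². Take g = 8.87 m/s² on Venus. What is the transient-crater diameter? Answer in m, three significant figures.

D ≈ 335 m

In SI units: v = 29300 m/s.
d^0.81 = 7.09^0.81 = 4.887
v^0.45 = 29300^0.45 = 102.4
g^-0.21 = 8.87^-0.21 = 0.6323
D = 1.06 × 4.887 × 102.4 × 0.6323 = 335.4 m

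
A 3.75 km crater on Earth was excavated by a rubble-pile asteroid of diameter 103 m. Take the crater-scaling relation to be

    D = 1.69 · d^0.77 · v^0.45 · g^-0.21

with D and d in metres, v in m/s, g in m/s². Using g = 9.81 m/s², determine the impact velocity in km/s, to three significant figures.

Rearranging for v: v = [D / (1.69 · 103^0.77 · 9.81^-0.21)]^(1/0.45).
D = 3750 m.
103^0.77 = 35.47
9.81^-0.21 = 0.6191
Denominator = 1.69 × 35.47 × 0.6191 = 37.11
D / 37.11 = 3750 / 37.11 = 101.1
v = 101.1^(1/0.45) = 101.1^2.2222 = 28507 m/s

v ≈ 28.5 km/s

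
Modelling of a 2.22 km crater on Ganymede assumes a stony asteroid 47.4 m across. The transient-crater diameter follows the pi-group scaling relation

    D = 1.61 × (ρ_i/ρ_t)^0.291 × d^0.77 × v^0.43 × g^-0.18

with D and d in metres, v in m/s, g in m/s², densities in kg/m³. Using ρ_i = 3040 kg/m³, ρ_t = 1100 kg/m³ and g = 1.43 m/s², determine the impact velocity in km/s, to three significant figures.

Rearranging for v: v = [D / (1.61 · (3040/1100)^0.291 · 47.4^0.77 · 1.43^-0.18)]^(1/0.43).
D = 2220 m.
(3040/1100)^0.291 = 1.344
47.4^0.77 = 19.51
1.43^-0.18 = 0.9376
Denominator = 1.61 × 1.344 × 19.51 × 0.9376 = 39.58
D / 39.58 = 2220 / 39.58 = 56.09
v = 56.09^(1/0.43) = 56.09^2.3256 = 11674 m/s

v ≈ 11.7 km/s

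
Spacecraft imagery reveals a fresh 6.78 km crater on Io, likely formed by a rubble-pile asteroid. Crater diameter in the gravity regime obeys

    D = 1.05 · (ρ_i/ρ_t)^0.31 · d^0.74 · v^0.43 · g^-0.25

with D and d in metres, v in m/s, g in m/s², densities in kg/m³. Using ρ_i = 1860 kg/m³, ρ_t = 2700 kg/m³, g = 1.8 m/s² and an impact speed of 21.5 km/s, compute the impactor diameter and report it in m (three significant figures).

Rearranging for d: d = [D / (1.05 · (1860/2700)^0.31 · 21500^0.43 · 1.8^-0.25)]^(1/0.74).
D = 6780 m.
(1860/2700)^0.31 = 0.8909
21500^0.43 = 72.94
1.8^-0.25 = 0.8633
Denominator = 1.05 × 0.8909 × 72.94 × 0.8633 = 58.90
D / 58.90 = 6780 / 58.90 = 115.1
d = 115.1^(1/0.74) = 115.1^1.3514 = 610.0 m

d ≈ 610 m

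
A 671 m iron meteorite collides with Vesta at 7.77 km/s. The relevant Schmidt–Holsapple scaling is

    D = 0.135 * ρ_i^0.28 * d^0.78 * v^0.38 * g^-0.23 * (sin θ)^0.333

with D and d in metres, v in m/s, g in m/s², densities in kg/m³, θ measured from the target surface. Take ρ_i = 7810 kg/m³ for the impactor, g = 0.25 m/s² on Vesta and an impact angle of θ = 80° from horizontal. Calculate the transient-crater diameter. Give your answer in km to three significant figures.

In SI units: v = 7770 m/s.
ρ_i^0.28 = 7810^0.28 = 12.30
d^0.78 = 671^0.78 = 160.3
v^0.38 = 7770^0.38 = 30.09
g^-0.23 = 0.25^-0.23 = 1.376
(sin 80°)^0.333 = 0.9848^0.333 = 0.9949
D = 0.135 × 12.30 × 160.3 × 30.09 × 1.376 × 0.9949 = 10965 m
   = 10.96 km

D ≈ 11.0 km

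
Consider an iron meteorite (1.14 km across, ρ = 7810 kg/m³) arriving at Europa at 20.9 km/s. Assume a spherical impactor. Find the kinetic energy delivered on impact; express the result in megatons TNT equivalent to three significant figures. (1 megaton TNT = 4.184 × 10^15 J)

E ≈ 3.16 × 10^5 Mt TNT

d = 1140 m; v = 20900 m/s.
Mass m = (π/6) ρ d³ = (π/6) × 7810 × (1140)³ = 6.058 × 10^12 kg
E = ½ m v² = 0.5 × 6.058 × 10^12 × (20900)² = 1.323 × 10^21 J
   = 1.323 × 10^21 / 4.184×10^15 = 3.162 × 10^5 Mt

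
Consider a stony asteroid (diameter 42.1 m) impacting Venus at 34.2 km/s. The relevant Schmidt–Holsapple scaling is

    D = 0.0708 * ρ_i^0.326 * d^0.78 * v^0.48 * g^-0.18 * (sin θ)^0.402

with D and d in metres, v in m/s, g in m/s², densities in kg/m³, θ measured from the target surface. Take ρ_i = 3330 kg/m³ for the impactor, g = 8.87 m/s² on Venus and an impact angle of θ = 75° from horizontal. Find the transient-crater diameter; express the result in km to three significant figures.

In SI units: v = 34200 m/s.
ρ_i^0.326 = 3330^0.326 = 14.07
d^0.78 = 42.1^0.78 = 18.49
v^0.48 = 34200^0.48 = 150.1
g^-0.18 = 8.87^-0.18 = 0.6751
(sin 75°)^0.402 = 0.9659^0.402 = 0.9861
D = 0.0708 × 14.07 × 18.49 × 150.1 × 0.6751 × 0.9861 = 1840 m
   = 1.840 km

D ≈ 1.84 km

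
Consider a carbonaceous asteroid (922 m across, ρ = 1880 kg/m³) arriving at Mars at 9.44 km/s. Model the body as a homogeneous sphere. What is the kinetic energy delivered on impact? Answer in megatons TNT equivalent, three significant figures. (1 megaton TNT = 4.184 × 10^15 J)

E ≈ 8220 Mt TNT

v = 9440 m/s.
Mass m = (π/6) ρ d³ = (π/6) × 1880 × (922)³ = 7.715 × 10^11 kg
E = ½ m v² = 0.5 × 7.715 × 10^11 × (9440)² = 3.438 × 10^19 J
   = 3.438 × 10^19 / 4.184×10^15 = 8217 Mt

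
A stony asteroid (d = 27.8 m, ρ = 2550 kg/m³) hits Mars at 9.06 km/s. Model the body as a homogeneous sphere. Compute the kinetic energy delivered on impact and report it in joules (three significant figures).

v = 9060 m/s.
Mass m = (π/6) ρ d³ = (π/6) × 2550 × (27.8)³ = 2.869 × 10^7 kg
E = ½ m v² = 0.5 × 2.869 × 10^7 × (9060)² = 1.177 × 10^15 J

E ≈ 1.18 × 10^15 J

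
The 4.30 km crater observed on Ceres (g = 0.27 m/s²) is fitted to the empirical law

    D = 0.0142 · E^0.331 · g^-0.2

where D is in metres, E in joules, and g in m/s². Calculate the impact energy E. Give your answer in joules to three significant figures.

E ≈ 1.64 × 10^16 J

Rearranging: E = [D / (0.0142 · g^-0.2)]^(1/0.331).
D = 4300 m.
g^-0.2 = 0.27^-0.2 = 1.299
D / (0.0142 × 1.299) = 4300 / (0.01845) = 2.331 × 10^5
E = (2.331 × 10^5)^3.0211 = 1.644 × 10^16 J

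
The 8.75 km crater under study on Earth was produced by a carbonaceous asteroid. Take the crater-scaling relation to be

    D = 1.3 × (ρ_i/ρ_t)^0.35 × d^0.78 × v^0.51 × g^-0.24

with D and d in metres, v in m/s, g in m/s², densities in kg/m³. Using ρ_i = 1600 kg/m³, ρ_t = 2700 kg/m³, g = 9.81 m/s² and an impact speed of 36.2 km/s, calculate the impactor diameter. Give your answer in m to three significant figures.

d ≈ 216 m

Rearranging for d: d = [D / (1.3 · (1600/2700)^0.35 · 36200^0.51 · 9.81^-0.24)]^(1/0.78).
D = 8750 m.
(1600/2700)^0.35 = 0.8327
36200^0.51 = 211.3
9.81^-0.24 = 0.5781
Denominator = 1.3 × 0.8327 × 211.3 × 0.5781 = 132.2
D / 132.2 = 8750 / 132.2 = 66.19
d = 66.19^(1/0.78) = 66.19^1.2821 = 216.0 m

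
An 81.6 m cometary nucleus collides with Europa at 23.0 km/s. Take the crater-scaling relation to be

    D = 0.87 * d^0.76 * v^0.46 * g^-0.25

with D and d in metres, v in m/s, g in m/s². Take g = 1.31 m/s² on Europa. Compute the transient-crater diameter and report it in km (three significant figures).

In SI units: v = 23000 m/s.
d^0.76 = 81.6^0.76 = 28.37
v^0.46 = 23000^0.46 = 101.5
g^-0.25 = 1.31^-0.25 = 0.9347
D = 0.87 × 28.37 × 101.5 × 0.9347 = 2342 m
   = 2.342 km

D ≈ 2.34 km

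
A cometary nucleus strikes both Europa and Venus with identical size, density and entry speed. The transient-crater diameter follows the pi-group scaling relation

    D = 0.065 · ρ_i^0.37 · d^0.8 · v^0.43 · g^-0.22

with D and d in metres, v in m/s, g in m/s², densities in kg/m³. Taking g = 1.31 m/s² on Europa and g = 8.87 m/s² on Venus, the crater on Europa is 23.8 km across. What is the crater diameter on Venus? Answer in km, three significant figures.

D ≈ 15.6 km

All impactor-dependent factors cancel in the ratio, leaving D_Venus/D_Europa = (g_Venus/g_Europa)^-0.22.
(8.87/1.31)^-0.22 = 6.771^-0.22 = 0.6565
D_Venus = 0.6565 × 23.8 km = 15.6 km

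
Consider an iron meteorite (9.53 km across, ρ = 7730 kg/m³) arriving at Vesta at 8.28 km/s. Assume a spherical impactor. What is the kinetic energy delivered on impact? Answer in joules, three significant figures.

d = 9530 m; v = 8280 m/s.
Mass m = (π/6) ρ d³ = (π/6) × 7730 × (9530)³ = 3.503 × 10^15 kg
E = ½ m v² = 0.5 × 3.503 × 10^15 × (8280)² = 1.201 × 10^23 J

E ≈ 1.20 × 10^23 J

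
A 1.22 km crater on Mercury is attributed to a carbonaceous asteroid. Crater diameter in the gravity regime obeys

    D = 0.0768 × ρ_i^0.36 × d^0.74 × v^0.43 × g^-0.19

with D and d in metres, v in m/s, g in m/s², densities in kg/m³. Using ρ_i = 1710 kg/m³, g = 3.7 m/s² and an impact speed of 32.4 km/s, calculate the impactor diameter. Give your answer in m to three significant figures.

d ≈ 42.6 m

Rearranging for d: d = [D / (0.0768 · 1710^0.36 · 32400^0.43 · 3.7^-0.19)]^(1/0.74).
D = 1220 m.
1710^0.36 = 14.58
32400^0.43 = 87.00
3.7^-0.19 = 0.7799
Denominator = 0.0768 × 14.58 × 87.00 × 0.7799 = 75.98
D / 75.98 = 1220 / 75.98 = 16.06
d = 16.06^(1/0.74) = 16.06^1.3514 = 42.60 m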